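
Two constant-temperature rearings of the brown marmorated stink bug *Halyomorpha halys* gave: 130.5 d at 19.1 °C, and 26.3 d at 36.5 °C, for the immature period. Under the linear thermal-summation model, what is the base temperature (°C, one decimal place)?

14.7 °C

Linear rate model ⇒ the product D·(T − T_b) is constant across temperatures.
130.5·(19.1 − T_b) = 26.3·(36.5 − T_b)
T_b = (130.5·19.1 − 26.3·36.5) / (130.5 − 26.3) = 1532.60 / 104.2 = 14.708 °C ≈ 14.7 °C.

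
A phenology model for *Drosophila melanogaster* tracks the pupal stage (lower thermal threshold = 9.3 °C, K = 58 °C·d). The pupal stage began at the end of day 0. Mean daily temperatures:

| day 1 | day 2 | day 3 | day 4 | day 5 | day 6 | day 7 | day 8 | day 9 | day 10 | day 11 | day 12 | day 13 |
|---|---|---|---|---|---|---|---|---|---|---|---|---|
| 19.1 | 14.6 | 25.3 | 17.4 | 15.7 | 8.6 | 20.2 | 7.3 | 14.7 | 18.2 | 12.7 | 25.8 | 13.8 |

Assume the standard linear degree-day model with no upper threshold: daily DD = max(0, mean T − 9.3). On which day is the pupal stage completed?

Daily DD above 9.3 °C: 9.8, 5.3, 16.0, 8.1, 6.4, 0.0, 10.9, 0.0, 5.4, 8.9, 3.4, 16.5, 4.5.
Cumulative: 9.8, 15.1, 31.1, 39.2, 45.6, 45.6, 56.5, 56.5, 61.9, 70.8, 74.2, 90.7, 95.2.
The total first reaches 58 DD on day 9.

day 9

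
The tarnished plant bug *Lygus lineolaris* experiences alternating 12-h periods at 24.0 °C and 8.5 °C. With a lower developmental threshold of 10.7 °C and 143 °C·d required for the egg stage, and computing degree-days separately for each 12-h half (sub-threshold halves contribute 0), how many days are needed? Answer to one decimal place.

21.5 days

Day half: max(0, 24.0 − 10.7) × 0.5 = 13.3 × 0.5 = 6.65 DD.
Night half: max(0, 8.5 − 10.7) × 0.5 = 0.0 × 0.5 = 0.00 DD.
Per 24 h: 6.65 DD/day.
Duration = 143 / 6.65 = 21.504 ≈ 21.5 days.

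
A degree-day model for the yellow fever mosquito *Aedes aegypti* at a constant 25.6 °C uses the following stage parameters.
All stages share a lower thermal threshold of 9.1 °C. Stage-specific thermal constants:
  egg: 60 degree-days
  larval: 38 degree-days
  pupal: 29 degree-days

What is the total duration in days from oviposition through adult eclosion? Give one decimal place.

Daily accumulation at 25.6 °C = 25.6 − 9.1 = 16.5 DD/day.
Total K = 60 + 38 + 29 = 127 DD.
Total duration = 127 / 16.5 = 7.697 ≈ 7.7 days.

7.7 days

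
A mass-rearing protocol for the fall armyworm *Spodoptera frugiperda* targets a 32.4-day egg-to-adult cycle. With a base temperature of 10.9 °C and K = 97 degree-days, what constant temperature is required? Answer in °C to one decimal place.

Required daily accumulation = 97 / 32.4 = 2.994 DD/day.
T = T_base + 2.994 = 10.9 + 2.994 = 13.894 ≈ 13.9 °C.

13.9 °C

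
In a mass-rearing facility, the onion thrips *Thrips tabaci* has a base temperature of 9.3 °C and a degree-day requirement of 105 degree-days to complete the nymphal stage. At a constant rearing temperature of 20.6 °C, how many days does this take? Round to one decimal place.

9.3 days

Daily accumulation = 20.6 − 9.3 = 11.3 DD/day.
Duration = 105 / 11.3 = 9.292 ≈ 9.3 days.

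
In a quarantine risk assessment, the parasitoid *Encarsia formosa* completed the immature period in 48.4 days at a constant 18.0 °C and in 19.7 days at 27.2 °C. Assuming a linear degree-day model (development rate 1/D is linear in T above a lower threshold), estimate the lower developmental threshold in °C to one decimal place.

11.7 °C

Linear rate model ⇒ the product D·(T − T_b) is constant across temperatures.
48.4·(18.0 − T_b) = 19.7·(27.2 − T_b)
T_b = (48.4·18.0 − 19.7·27.2) / (48.4 − 19.7) = 335.36 / 28.7 = 11.685 °C ≈ 11.7 °C.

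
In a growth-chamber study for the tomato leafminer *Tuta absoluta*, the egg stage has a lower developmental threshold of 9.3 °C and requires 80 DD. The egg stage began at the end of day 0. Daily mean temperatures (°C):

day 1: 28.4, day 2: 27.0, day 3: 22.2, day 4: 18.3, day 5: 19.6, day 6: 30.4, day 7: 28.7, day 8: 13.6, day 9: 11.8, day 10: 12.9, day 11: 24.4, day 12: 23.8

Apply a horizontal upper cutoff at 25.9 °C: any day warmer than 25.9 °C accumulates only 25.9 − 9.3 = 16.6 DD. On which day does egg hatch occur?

day 6

Daily DD above 9.3 °C (capped at 16.6): 16.6, 16.6, 12.9, 9.0, 10.3, 16.6, 16.6, 4.3, 2.5, 3.6, 15.1, 14.5.
Cumulative: 16.6, 33.2, 46.1, 55.1, 65.4, 82.0, 98.6, 102.9, 105.4, 109.0, 124.1, 138.6.
The total first reaches 80 DD on day 6.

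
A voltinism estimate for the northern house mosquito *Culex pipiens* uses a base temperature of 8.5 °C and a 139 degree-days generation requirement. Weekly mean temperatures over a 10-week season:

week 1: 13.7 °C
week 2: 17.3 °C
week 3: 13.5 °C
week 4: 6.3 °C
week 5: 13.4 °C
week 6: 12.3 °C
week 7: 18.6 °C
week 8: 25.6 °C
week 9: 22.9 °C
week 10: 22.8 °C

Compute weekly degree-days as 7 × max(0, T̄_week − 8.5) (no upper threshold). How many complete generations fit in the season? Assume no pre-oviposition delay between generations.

Weekly DD (7 × max(0, T̄ − 8.5)): 36.4, 61.6, 35.0, 0.0, 34.3, 26.6, 70.7, 119.7, 100.8, 100.1.
Season total = 585.2 DD.
Complete generations = ⌊585.2 / 139⌋ = 4.

4 generations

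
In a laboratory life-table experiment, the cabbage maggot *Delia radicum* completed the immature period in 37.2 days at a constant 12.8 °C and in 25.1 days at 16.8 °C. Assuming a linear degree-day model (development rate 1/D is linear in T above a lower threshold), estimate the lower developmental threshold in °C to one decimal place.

Equal thermal constants: D₁(T₁ − T_b) = D₂(T₂ − T_b).
37.2·(12.8 − T_b) = 25.1·(16.8 − T_b)
T_b = (37.2·12.8 − 25.1·16.8) / (37.2 − 25.1) = 54.48 / 12.1 = 4.502 °C ≈ 4.5 °C.

4.5 °C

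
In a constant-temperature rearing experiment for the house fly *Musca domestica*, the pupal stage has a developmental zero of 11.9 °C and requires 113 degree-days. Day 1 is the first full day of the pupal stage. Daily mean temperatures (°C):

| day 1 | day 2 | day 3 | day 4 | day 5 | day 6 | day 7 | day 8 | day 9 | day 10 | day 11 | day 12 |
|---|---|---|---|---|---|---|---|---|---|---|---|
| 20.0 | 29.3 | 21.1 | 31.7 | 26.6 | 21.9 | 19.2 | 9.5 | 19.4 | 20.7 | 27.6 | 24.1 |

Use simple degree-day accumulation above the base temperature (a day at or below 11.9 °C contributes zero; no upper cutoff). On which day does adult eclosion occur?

day 11

Daily DD above 11.9 °C: 8.1, 17.4, 9.2, 19.8, 14.7, 10.0, 7.3, 0.0, 7.5, 8.8, 15.7, 12.2.
Cumulative: 8.1, 25.5, 34.7, 54.5, 69.2, 79.2, 86.5, 86.5, 94.0, 102.8, 118.5, 130.7.
The total first reaches 113 DD on day 11.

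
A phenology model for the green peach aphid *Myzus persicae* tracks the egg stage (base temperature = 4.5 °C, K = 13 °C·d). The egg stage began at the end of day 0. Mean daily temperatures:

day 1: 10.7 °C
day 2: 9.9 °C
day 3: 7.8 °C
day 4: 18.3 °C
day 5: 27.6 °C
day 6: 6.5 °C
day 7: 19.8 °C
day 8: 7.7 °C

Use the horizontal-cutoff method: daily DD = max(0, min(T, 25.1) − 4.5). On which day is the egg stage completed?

Daily DD above 4.5 °C (capped at 20.6): 6.2, 5.4, 3.3, 13.8, 20.6, 2.0, 15.3, 3.2.
Cumulative: 6.2, 11.6, 14.9, 28.7, 49.3, 51.3, 66.6, 69.8.
The total first reaches 13 DD on day 3.

day 3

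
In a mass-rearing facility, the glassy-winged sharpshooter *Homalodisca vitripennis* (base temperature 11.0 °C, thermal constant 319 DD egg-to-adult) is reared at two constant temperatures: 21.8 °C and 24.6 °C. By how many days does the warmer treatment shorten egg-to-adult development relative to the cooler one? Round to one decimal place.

At 21.8 °C: 319 / (21.8 − 11.0) = 319 / 10.8 = 29.537 d.
At 24.6 °C: 319 / (24.6 − 11.0) = 319 / 13.6 = 23.456 d.
Difference = |29.537 − 23.456| = 6.081 ≈ 6.1 days.

6.1 days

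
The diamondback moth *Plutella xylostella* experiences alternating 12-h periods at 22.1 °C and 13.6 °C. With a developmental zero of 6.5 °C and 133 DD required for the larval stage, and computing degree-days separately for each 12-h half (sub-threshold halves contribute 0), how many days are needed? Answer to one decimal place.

Day half: max(0, 22.1 − 6.5) × 0.5 = 15.6 × 0.5 = 7.80 DD.
Night half: max(0, 13.6 − 6.5) × 0.5 = 7.1 × 0.5 = 3.55 DD.
Per 24 h: 11.35 DD/day.
Duration = 133 / 11.35 = 11.718 ≈ 11.7 days.

11.7 days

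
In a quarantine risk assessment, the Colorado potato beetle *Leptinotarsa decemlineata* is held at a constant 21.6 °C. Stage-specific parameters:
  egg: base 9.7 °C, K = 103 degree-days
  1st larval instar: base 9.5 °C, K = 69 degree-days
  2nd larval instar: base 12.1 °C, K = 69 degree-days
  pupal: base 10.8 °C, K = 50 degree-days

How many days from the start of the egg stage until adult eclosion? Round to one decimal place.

egg: 103 / (21.6 − 9.7) = 103 / 11.9 = 8.655 d.
1st larval instar: 69 / (21.6 − 9.5) = 69 / 12.1 = 5.702 d.
2nd larval instar: 69 / (21.6 − 12.1) = 69 / 9.5 = 7.263 d.
pupal: 50 / (21.6 − 10.8) = 50 / 10.8 = 4.630 d.
Sum = 26.251 ≈ 26.3 days.

26.3 days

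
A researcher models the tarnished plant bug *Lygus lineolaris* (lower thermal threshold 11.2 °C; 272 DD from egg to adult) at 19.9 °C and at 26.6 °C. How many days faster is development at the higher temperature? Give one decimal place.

At 19.9 °C: 272 / (19.9 − 11.2) = 272 / 8.7 = 31.264 d.
At 26.6 °C: 272 / (26.6 − 11.2) = 272 / 15.4 = 17.662 d.
Difference = |31.264 − 17.662| = 13.602 ≈ 13.6 days.

13.6 days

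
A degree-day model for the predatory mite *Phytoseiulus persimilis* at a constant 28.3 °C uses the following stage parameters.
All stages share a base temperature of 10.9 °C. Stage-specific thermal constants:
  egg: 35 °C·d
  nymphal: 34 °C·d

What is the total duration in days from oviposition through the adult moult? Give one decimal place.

Daily accumulation at 28.3 °C = 28.3 − 10.9 = 17.4 DD/day.
Total K = 35 + 34 = 69 DD.
Total duration = 69 / 17.4 = 3.966 ≈ 4.0 days.

4.0 days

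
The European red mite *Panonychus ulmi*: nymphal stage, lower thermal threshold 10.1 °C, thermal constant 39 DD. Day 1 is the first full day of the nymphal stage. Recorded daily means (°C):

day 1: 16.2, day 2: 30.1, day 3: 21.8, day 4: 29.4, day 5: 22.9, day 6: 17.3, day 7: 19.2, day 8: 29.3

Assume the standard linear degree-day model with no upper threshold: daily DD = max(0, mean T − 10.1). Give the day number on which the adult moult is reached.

day 4

Daily DD above 10.1 °C: 6.1, 20.0, 11.7, 19.3, 12.8, 7.2, 9.1, 19.2.
Cumulative: 6.1, 26.1, 37.8, 57.1, 69.9, 77.1, 86.2, 105.4.
The total first reaches 39 DD on day 4.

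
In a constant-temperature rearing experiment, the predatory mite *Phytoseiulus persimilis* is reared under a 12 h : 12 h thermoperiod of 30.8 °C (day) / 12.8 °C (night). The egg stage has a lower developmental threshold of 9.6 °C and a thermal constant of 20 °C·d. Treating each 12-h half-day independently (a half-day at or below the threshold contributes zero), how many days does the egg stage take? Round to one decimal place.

1.6 days

Day half: max(0, 30.8 − 9.6) × 0.5 = 21.2 × 0.5 = 10.60 DD.
Night half: max(0, 12.8 − 9.6) × 0.5 = 3.2 × 0.5 = 1.60 DD.
Per 24 h: 12.20 DD/day.
Duration = 20 / 12.20 = 1.639 ≈ 1.6 days.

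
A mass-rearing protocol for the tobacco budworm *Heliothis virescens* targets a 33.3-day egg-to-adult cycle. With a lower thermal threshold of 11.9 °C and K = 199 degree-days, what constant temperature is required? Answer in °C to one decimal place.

17.9 °C

Required daily accumulation = 199 / 33.3 = 5.976 DD/day.
T = T_base + 5.976 = 11.9 + 5.976 = 17.876 ≈ 17.9 °C.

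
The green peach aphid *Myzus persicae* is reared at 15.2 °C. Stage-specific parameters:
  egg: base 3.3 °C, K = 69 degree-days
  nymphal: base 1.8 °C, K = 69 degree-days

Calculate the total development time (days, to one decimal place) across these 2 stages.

egg: 69 / (15.2 − 3.3) = 69 / 11.9 = 5.798 d.
nymphal: 69 / (15.2 − 1.8) = 69 / 13.4 = 5.149 d.
Sum = 10.948 ≈ 10.9 days.

10.9 days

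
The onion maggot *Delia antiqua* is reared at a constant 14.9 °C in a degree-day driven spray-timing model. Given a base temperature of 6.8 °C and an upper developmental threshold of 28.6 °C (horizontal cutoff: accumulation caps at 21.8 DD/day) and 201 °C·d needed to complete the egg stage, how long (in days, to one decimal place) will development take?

Daily accumulation = 14.9 − 6.8 = 8.1 DD/day.
Duration = 201 / 8.1 = 24.815 ≈ 24.8 days.

24.8 days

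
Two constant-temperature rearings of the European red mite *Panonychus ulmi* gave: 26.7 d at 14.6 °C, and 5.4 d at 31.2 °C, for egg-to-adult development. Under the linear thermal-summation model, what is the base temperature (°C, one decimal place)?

Equal thermal constants: D₁(T₁ − T_b) = D₂(T₂ − T_b).
26.7·(14.6 − T_b) = 5.4·(31.2 − T_b)
T_b = (26.7·14.6 − 5.4·31.2) / (26.7 − 5.4) = 221.34 / 21.3 = 10.392 °C ≈ 10.4 °C.

10.4 °C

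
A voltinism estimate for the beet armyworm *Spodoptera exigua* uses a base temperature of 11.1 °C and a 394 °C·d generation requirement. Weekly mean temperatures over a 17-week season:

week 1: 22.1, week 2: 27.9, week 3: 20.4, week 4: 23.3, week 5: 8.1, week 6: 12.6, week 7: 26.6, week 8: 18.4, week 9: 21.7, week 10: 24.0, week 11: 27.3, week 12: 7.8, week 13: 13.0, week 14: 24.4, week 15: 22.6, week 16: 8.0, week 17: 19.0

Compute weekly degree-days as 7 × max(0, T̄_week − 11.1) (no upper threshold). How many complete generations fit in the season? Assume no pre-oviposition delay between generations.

Weekly DD (7 × max(0, T̄ − 11.1)): 77.0, 117.6, 65.1, 85.4, 0.0, 10.5, 108.5, 51.1, 74.2, 90.3, 113.4, 0.0, 13.3, 93.1, 80.5, 0.0, 55.3.
Season total = 1035.3 DD.
Complete generations = ⌊1035.3 / 394⌋ = 2.

2 generations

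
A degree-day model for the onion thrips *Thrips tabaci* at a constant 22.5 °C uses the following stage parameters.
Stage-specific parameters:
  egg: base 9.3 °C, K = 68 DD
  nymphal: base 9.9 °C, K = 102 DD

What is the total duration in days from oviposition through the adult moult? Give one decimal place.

13.2 days

egg: 68 / (22.5 − 9.3) = 68 / 13.2 = 5.152 d.
nymphal: 102 / (22.5 − 9.9) = 102 / 12.6 = 8.095 d.
Sum = 13.247 ≈ 13.2 days.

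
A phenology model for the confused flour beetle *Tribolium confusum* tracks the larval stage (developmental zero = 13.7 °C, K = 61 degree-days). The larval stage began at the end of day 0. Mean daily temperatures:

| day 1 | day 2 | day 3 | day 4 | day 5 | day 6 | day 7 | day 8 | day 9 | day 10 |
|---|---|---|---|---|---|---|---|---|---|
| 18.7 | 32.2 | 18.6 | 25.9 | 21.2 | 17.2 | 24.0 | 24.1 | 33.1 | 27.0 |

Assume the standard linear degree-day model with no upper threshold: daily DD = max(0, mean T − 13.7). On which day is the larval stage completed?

Daily DD above 13.7 °C: 5.0, 18.5, 4.9, 12.2, 7.5, 3.5, 10.3, 10.4, 19.4, 13.3.
Cumulative: 5.0, 23.5, 28.4, 40.6, 48.1, 51.6, 61.9, 72.3, 91.7, 105.0.
The total first reaches 61 DD on day 7.

day 7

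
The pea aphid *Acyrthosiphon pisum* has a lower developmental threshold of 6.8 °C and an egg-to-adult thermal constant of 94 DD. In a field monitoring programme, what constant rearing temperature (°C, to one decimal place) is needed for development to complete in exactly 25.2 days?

10.5 °C

Required daily accumulation = 94 / 25.2 = 3.730 DD/day.
T = T_base + 3.730 = 6.8 + 3.730 = 10.530 ≈ 10.5 °C.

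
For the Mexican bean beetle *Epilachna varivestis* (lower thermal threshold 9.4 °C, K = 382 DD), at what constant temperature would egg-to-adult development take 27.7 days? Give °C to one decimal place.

23.2 °C

Required daily accumulation = 382 / 27.7 = 13.791 DD/day.
T = T_base + 13.791 = 9.4 + 13.791 = 23.191 ≈ 23.2 °C.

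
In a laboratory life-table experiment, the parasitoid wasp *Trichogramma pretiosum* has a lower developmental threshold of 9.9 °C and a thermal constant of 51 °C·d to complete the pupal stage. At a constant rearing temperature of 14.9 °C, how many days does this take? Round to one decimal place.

10.2 days

Daily accumulation = 14.9 − 9.9 = 5.0 DD/day.
Duration = 51 / 5.0 = 10.200 ≈ 10.2 days.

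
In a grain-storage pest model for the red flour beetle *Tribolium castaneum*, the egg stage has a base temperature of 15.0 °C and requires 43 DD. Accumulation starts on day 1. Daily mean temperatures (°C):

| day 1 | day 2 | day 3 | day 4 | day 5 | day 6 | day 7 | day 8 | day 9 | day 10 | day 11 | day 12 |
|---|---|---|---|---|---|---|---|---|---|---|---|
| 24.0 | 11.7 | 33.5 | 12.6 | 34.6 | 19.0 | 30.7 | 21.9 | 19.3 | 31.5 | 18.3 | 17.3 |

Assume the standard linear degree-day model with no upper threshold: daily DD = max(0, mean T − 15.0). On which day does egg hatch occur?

Daily DD above 15.0 °C: 9.0, 0.0, 18.5, 0.0, 19.6, 4.0, 15.7, 6.9, 4.3, 16.5, 3.3, 2.3.
Cumulative: 9.0, 9.0, 27.5, 27.5, 47.1, 51.1, 66.8, 73.7, 78.0, 94.5, 97.8, 100.1.
The total first reaches 43 DD on day 5.

day 5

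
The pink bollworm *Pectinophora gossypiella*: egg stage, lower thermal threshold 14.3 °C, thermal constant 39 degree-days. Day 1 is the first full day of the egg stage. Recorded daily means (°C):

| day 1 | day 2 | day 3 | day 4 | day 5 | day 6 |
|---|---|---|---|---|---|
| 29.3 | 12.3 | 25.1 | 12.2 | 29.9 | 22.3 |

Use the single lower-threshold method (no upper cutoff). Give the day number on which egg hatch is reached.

day 5

Daily DD above 14.3 °C: 15.0, 0.0, 10.8, 0.0, 15.6, 8.0.
Cumulative: 15.0, 15.0, 25.8, 25.8, 41.4, 49.4.
The total first reaches 39 DD on day 5.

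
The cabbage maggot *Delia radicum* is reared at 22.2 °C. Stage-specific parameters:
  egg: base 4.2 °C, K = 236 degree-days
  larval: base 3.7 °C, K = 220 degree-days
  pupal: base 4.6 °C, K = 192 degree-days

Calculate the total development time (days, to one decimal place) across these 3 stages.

egg: 236 / (22.2 − 4.2) = 236 / 18.0 = 13.111 d.
larval: 220 / (22.2 − 3.7) = 220 / 18.5 = 11.892 d.
pupal: 192 / (22.2 − 4.6) = 192 / 17.6 = 10.909 d.
Sum = 35.912 ≈ 35.9 days.

35.9 days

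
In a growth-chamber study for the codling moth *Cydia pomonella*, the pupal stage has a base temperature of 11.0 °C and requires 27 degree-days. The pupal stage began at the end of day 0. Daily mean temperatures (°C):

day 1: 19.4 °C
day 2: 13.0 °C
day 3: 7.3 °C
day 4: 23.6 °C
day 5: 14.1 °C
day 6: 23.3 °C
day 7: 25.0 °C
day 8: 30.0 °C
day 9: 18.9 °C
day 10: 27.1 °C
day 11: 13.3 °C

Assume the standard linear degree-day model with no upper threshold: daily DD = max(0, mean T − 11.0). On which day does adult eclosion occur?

Daily DD above 11.0 °C: 8.4, 2.0, 0.0, 12.6, 3.1, 12.3, 14.0, 19.0, 7.9, 16.1, 2.3.
Cumulative: 8.4, 10.4, 10.4, 23.0, 26.1, 38.4, 52.4, 71.4, 79.3, 95.4, 97.7.
The total first reaches 27 DD on day 6.

day 6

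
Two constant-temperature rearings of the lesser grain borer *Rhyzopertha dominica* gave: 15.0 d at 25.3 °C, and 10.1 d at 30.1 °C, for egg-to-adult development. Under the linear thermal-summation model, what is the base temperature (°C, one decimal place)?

Under the model K = D·(T − T_b), so D₁·(T₁ − T_b) = D₂·(T₂ − T_b).
15.0·(25.3 − T_b) = 10.1·(30.1 − T_b)
T_b = (15.0·25.3 − 10.1·30.1) / (15.0 − 10.1) = 75.49 / 4.9 = 15.406 °C ≈ 15.4 °C.

15.4 °C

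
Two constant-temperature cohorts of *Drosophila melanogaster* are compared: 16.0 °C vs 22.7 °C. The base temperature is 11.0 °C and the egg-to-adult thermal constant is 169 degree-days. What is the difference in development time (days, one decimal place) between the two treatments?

At 16.0 °C: 169 / (16.0 − 11.0) = 169 / 5.0 = 33.800 d.
At 22.7 °C: 169 / (22.7 − 11.0) = 169 / 11.7 = 14.444 d.
Difference = |33.800 − 14.444| = 19.356 ≈ 19.4 days.

19.4 days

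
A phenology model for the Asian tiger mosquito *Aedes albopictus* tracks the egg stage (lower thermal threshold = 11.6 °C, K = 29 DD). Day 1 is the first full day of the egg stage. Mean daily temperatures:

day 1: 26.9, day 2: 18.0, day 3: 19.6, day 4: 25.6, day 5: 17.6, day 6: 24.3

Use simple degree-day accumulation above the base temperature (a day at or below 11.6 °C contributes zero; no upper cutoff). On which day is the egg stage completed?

Daily DD above 11.6 °C: 15.3, 6.4, 8.0, 14.0, 6.0, 12.7.
Cumulative: 15.3, 21.7, 29.7, 43.7, 49.7, 62.4.
The total first reaches 29 DD on day 3.

day 3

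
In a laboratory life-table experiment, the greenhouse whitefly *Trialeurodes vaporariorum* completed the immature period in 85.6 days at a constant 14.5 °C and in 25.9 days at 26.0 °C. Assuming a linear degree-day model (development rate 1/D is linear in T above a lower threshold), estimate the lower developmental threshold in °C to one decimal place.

Under the model K = D·(T − T_b), so D₁·(T₁ − T_b) = D₂·(T₂ − T_b).
85.6·(14.5 − T_b) = 25.9·(26.0 − T_b)
T_b = (85.6·14.5 − 25.9·26.0) / (85.6 − 25.9) = 567.80 / 59.7 = 9.511 °C ≈ 9.5 °C.

9.5 °C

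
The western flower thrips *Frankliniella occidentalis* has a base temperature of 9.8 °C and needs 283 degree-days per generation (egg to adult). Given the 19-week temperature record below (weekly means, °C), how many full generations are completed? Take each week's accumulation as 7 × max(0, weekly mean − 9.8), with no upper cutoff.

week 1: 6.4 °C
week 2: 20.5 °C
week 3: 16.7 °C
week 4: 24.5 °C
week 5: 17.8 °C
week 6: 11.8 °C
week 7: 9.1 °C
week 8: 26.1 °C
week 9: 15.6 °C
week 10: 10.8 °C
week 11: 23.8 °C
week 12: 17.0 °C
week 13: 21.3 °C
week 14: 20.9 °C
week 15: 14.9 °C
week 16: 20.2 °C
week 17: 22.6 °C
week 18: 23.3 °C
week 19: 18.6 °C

Weekly DD (7 × max(0, T̄ − 9.8)): 0.0, 74.9, 48.3, 102.9, 56.0, 14.0, 0.0, 114.1, 40.6, 7.0, 98.0, 50.4, 80.5, 77.7, 35.7, 72.8, 89.6, 94.5, 61.6.
Season total = 1118.6 DD.
Complete generations = ⌊1118.6 / 283⌋ = 3.

3 generations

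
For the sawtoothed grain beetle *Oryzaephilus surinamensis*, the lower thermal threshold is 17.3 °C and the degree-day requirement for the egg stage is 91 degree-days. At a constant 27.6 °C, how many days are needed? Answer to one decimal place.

Daily accumulation = 27.6 − 17.3 = 10.3 DD/day.
Duration = 91 / 10.3 = 8.835 ≈ 8.8 days.

8.8 days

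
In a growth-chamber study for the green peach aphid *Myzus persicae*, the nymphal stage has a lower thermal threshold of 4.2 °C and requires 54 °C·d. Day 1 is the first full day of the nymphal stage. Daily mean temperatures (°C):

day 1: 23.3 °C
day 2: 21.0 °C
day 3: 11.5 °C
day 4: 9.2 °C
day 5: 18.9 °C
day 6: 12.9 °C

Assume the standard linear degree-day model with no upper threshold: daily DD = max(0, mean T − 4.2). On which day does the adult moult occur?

day 5

Daily DD above 4.2 °C: 19.1, 16.8, 7.3, 5.0, 14.7, 8.7.
Cumulative: 19.1, 35.9, 43.2, 48.2, 62.9, 71.6.
The total first reaches 54 DD on day 5.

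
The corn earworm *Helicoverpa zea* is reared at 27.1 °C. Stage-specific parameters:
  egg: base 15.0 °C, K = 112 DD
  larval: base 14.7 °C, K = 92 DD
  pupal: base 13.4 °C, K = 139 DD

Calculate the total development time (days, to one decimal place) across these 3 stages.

egg: 112 / (27.1 − 15.0) = 112 / 12.1 = 9.256 d.
larval: 92 / (27.1 − 14.7) = 92 / 12.4 = 7.419 d.
pupal: 139 / (27.1 − 13.4) = 139 / 13.7 = 10.146 d.
Sum = 26.822 ≈ 26.8 days.

26.8 days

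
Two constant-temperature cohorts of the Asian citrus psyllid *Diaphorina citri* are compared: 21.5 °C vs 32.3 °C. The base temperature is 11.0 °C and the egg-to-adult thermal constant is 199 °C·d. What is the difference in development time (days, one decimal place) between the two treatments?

9.6 days

At 21.5 °C: 199 / (21.5 − 11.0) = 199 / 10.5 = 18.952 d.
At 32.3 °C: 199 / (32.3 − 11.0) = 199 / 21.3 = 9.343 d.
Difference = |18.952 − 9.343| = 9.610 ≈ 9.6 days.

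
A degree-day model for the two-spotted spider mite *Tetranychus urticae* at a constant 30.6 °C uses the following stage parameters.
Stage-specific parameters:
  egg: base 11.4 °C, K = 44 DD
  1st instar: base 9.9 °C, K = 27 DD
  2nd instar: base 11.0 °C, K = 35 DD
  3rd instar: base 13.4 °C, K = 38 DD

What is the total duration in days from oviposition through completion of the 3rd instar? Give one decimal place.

egg: 44 / (30.6 − 11.4) = 44 / 19.2 = 2.292 d.
1st instar: 27 / (30.6 − 9.9) = 27 / 20.7 = 1.304 d.
2nd instar: 35 / (30.6 − 11.0) = 35 / 19.6 = 1.786 d.
3rd instar: 38 / (30.6 − 13.4) = 38 / 17.2 = 2.209 d.
Sum = 7.591 ≈ 7.6 days.

7.6 days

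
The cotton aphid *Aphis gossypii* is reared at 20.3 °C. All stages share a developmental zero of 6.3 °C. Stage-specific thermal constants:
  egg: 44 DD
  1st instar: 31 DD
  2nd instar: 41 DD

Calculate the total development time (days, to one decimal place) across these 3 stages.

8.3 days

Daily accumulation at 20.3 °C = 20.3 − 6.3 = 14.0 DD/day.
Total K = 44 + 31 + 41 = 116 DD.
Total duration = 116 / 14.0 = 8.286 ≈ 8.3 days.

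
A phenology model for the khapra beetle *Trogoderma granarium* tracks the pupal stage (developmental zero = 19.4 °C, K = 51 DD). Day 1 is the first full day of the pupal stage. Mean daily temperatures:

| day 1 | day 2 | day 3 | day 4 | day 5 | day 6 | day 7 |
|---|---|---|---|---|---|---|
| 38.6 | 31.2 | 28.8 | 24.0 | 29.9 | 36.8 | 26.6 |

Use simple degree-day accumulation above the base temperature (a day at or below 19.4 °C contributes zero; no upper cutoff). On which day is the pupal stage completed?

day 5

Daily DD above 19.4 °C: 19.2, 11.8, 9.4, 4.6, 10.5, 17.4, 7.2.
Cumulative: 19.2, 31.0, 40.4, 45.0, 55.5, 72.9, 80.1.
The total first reaches 51 DD on day 5.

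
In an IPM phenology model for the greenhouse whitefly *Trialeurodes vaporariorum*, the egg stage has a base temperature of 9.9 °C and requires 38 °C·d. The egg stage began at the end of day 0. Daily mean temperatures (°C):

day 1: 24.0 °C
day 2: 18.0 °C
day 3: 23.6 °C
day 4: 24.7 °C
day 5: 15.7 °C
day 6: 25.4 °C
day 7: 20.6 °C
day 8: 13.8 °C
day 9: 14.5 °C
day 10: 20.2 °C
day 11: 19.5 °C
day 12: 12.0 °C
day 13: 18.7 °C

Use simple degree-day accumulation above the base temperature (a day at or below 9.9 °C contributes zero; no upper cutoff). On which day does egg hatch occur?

Daily DD above 9.9 °C: 14.1, 8.1, 13.7, 14.8, 5.8, 15.5, 10.7, 3.9, 4.6, 10.3, 9.6, 2.1, 8.8.
Cumulative: 14.1, 22.2, 35.9, 50.7, 56.5, 72.0, 82.7, 86.6, 91.2, 101.5, 111.1, 113.2, 122.0.
The total first reaches 38 DD on day 4.

day 4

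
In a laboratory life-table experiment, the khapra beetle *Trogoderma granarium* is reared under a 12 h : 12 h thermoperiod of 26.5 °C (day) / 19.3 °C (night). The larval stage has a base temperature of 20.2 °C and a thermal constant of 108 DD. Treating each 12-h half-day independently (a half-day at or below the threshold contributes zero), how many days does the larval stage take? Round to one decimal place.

34.3 days

Day half: max(0, 26.5 − 20.2) × 0.5 = 6.3 × 0.5 = 3.15 DD.
Night half: max(0, 19.3 − 20.2) × 0.5 = 0.0 × 0.5 = 0.00 DD.
Per 24 h: 3.15 DD/day.
Duration = 108 / 3.15 = 34.286 ≈ 34.3 days.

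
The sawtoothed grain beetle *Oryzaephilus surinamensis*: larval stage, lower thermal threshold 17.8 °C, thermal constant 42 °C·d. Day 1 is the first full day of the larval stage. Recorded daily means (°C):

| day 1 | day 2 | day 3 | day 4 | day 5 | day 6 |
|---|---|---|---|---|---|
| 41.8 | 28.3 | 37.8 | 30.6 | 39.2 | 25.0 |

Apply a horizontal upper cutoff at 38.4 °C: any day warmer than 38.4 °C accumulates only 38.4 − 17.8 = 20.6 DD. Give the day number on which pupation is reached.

Daily DD above 17.8 °C (capped at 20.6): 20.6, 10.5, 20.0, 12.8, 20.6, 7.2.
Cumulative: 20.6, 31.1, 51.1, 63.9, 84.5, 91.7.
The total first reaches 42 DD on day 3.

day 3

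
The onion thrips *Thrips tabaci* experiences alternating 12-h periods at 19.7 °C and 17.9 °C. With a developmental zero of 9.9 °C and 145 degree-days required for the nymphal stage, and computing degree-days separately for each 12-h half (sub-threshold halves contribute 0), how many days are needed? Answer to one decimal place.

16.3 days

Day half: max(0, 19.7 − 9.9) × 0.5 = 9.8 × 0.5 = 4.90 DD.
Night half: max(0, 17.9 − 9.9) × 0.5 = 8.0 × 0.5 = 4.00 DD.
Per 24 h: 8.90 DD/day.
Duration = 145 / 8.90 = 16.292 ≈ 16.3 days.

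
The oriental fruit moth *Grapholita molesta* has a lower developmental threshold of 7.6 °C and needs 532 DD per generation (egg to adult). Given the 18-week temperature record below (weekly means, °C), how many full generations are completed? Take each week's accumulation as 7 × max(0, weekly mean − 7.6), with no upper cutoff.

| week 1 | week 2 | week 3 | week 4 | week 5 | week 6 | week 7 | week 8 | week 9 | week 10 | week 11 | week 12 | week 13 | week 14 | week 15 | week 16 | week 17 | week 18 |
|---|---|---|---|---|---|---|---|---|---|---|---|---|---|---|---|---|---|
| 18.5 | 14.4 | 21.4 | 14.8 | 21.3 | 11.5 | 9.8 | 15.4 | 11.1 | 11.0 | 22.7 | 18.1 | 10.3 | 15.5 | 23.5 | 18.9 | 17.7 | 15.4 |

Weekly DD (7 × max(0, T̄ − 7.6)): 76.3, 47.6, 96.6, 50.4, 95.9, 27.3, 15.4, 54.6, 24.5, 23.8, 105.7, 73.5, 18.9, 55.3, 111.3, 79.1, 70.7, 54.6.
Season total = 1081.5 DD.
Complete generations = ⌊1081.5 / 532⌋ = 2.

2 generations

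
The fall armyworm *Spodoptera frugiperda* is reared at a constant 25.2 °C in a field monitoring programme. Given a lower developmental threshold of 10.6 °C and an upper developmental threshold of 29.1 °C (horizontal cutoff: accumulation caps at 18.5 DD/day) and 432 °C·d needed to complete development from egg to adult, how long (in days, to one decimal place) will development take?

Daily accumulation = 25.2 − 10.6 = 14.6 DD/day.
Duration = 432 / 14.6 = 29.589 ≈ 29.6 days.

29.6 days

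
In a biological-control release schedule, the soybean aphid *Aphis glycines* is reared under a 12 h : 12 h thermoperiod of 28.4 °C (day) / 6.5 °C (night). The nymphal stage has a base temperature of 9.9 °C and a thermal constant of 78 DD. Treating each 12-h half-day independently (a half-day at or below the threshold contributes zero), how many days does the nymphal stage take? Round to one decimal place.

8.4 days

Day half: max(0, 28.4 − 9.9) × 0.5 = 18.5 × 0.5 = 9.25 DD.
Night half: max(0, 6.5 − 9.9) × 0.5 = 0.0 × 0.5 = 0.00 DD.
Per 24 h: 9.25 DD/day.
Duration = 78 / 9.25 = 8.432 ≈ 8.4 days.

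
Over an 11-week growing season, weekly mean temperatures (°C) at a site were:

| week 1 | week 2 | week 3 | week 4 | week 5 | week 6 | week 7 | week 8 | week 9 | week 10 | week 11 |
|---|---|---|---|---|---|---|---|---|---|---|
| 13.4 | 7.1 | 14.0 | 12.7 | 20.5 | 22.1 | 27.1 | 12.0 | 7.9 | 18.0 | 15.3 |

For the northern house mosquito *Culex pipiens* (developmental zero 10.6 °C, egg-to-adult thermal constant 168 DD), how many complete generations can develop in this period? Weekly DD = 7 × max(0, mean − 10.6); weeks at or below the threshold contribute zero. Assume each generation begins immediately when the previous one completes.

Weekly DD (7 × max(0, T̄ − 10.6)): 19.6, 0.0, 23.8, 14.7, 69.3, 80.5, 115.5, 9.8, 0.0, 51.8, 32.9.
Season total = 417.9 DD.
Complete generations = ⌊417.9 / 168⌋ = 2.

2 generations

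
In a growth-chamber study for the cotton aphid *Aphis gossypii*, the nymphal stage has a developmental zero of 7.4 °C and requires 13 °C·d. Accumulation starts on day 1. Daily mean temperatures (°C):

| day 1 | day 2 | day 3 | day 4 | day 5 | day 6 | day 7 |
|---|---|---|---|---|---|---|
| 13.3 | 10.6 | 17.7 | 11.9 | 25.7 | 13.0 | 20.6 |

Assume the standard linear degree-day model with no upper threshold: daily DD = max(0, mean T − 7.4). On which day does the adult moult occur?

Daily DD above 7.4 °C: 5.9, 3.2, 10.3, 4.5, 18.3, 5.6, 13.2.
Cumulative: 5.9, 9.1, 19.4, 23.9, 42.2, 47.8, 61.0.
The total first reaches 13 DD on day 3.

day 3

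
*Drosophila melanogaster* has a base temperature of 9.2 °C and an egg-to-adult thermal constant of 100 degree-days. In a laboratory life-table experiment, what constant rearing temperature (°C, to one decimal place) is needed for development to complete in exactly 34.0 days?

12.1 °C

Required daily accumulation = 100 / 34.0 = 2.941 DD/day.
T = T_base + 2.941 = 9.2 + 2.941 = 12.141 ≈ 12.1 °C.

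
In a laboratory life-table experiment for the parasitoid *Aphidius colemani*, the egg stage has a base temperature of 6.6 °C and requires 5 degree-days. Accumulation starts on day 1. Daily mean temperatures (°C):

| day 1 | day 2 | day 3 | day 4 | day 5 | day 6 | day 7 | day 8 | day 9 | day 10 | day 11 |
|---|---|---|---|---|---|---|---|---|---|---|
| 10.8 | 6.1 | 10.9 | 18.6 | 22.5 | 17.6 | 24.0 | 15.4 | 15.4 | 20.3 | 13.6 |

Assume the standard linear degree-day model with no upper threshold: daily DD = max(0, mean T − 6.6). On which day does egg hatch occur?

day 3

Daily DD above 6.6 °C: 4.2, 0.0, 4.3, 12.0, 15.9, 11.0, 17.4, 8.8, 8.8, 13.7, 7.0.
Cumulative: 4.2, 4.2, 8.5, 20.5, 36.4, 47.4, 64.8, 73.6, 82.4, 96.1, 103.1.
The total first reaches 5 DD on day 3.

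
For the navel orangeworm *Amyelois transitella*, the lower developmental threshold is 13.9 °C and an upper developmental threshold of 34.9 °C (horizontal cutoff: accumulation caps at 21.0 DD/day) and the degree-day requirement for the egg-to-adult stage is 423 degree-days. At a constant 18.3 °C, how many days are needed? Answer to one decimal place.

Daily accumulation = 18.3 − 13.9 = 4.4 DD/day.
Duration = 423 / 4.4 = 96.136 ≈ 96.1 days.

96.1 days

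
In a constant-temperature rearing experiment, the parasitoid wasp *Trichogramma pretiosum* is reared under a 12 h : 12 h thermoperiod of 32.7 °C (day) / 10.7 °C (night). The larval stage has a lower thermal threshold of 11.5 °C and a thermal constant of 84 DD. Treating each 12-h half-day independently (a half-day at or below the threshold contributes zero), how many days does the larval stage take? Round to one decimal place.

7.9 days

Day half: max(0, 32.7 − 11.5) × 0.5 = 21.2 × 0.5 = 10.60 DD.
Night half: max(0, 10.7 − 11.5) × 0.5 = 0.0 × 0.5 = 0.00 DD.
Per 24 h: 10.60 DD/day.
Duration = 84 / 10.60 = 7.925 ≈ 7.9 days.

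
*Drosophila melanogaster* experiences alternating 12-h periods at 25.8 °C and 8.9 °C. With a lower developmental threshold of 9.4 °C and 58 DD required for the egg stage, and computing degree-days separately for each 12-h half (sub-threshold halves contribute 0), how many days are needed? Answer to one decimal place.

Day half: max(0, 25.8 − 9.4) × 0.5 = 16.4 × 0.5 = 8.20 DD.
Night half: max(0, 8.9 − 9.4) × 0.5 = 0.0 × 0.5 = 0.00 DD.
Per 24 h: 8.20 DD/day.
Duration = 58 / 8.20 = 7.073 ≈ 7.1 days.

7.1 days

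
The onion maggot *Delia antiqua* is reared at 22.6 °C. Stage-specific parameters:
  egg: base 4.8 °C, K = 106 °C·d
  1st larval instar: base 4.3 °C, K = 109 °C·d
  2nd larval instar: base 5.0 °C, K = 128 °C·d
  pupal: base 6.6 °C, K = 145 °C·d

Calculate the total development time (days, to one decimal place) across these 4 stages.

egg: 106 / (22.6 − 4.8) = 106 / 17.8 = 5.955 d.
1st larval instar: 109 / (22.6 − 4.3) = 109 / 18.3 = 5.956 d.
2nd larval instar: 128 / (22.6 − 5.0) = 128 / 17.6 = 7.273 d.
pupal: 145 / (22.6 − 6.6) = 145 / 16.0 = 9.062 d.
Sum = 28.247 ≈ 28.2 days.

28.2 days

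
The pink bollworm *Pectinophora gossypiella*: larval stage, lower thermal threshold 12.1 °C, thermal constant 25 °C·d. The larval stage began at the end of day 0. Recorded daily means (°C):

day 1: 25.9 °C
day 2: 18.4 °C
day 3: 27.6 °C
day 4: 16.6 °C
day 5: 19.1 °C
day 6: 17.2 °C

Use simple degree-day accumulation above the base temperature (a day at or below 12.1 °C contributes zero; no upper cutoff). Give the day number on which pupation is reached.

day 3

Daily DD above 12.1 °C: 13.8, 6.3, 15.5, 4.5, 7.0, 5.1.
Cumulative: 13.8, 20.1, 35.6, 40.1, 47.1, 52.2.
The total first reaches 25 DD on day 3.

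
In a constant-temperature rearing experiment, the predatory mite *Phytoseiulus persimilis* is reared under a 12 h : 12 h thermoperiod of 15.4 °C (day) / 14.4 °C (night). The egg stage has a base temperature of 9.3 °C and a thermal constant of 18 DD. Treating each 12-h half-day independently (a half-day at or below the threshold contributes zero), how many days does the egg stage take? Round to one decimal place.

Day half: max(0, 15.4 − 9.3) × 0.5 = 6.1 × 0.5 = 3.05 DD.
Night half: max(0, 14.4 − 9.3) × 0.5 = 5.1 × 0.5 = 2.55 DD.
Per 24 h: 5.60 DD/day.
Duration = 18 / 5.60 = 3.214 ≈ 3.2 days.

3.2 days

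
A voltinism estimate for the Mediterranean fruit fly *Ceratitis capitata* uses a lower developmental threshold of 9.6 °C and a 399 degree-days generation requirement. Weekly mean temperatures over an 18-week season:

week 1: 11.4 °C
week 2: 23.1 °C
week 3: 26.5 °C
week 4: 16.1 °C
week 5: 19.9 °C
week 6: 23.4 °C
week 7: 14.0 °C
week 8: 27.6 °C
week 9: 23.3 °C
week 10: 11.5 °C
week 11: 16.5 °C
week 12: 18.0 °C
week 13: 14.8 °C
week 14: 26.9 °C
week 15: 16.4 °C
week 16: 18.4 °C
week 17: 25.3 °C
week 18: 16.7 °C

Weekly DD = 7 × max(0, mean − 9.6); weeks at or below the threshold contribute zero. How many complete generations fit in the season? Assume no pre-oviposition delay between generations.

3 generations

Weekly DD (7 × max(0, T̄ − 9.6)): 12.6, 94.5, 118.3, 45.5, 72.1, 96.6, 30.8, 126.0, 95.9, 13.3, 48.3, 58.8, 36.4, 121.1, 47.6, 61.6, 109.9, 49.7.
Season total = 1239.0 DD.
Complete generations = ⌊1239.0 / 399⌋ = 3.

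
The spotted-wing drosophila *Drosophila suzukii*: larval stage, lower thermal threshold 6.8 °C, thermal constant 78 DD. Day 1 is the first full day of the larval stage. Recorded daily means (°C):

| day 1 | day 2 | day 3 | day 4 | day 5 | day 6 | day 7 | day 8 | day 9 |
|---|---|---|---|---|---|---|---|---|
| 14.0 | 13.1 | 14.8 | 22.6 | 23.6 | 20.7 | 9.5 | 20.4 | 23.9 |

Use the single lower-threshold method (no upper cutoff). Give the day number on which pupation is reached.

day 8

Daily DD above 6.8 °C: 7.2, 6.3, 8.0, 15.8, 16.8, 13.9, 2.7, 13.6, 17.1.
Cumulative: 7.2, 13.5, 21.5, 37.3, 54.1, 68.0, 70.7, 84.3, 101.4.
The total first reaches 78 DD on day 8.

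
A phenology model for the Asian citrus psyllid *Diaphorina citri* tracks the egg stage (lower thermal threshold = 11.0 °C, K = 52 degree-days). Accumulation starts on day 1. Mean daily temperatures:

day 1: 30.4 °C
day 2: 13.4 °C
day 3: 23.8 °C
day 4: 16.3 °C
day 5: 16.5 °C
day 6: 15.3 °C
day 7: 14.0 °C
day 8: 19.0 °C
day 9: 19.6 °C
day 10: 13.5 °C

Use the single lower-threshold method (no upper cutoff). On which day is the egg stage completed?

day 7

Daily DD above 11.0 °C: 19.4, 2.4, 12.8, 5.3, 5.5, 4.3, 3.0, 8.0, 8.6, 2.5.
Cumulative: 19.4, 21.8, 34.6, 39.9, 45.4, 49.7, 52.7, 60.7, 69.3, 71.8.
The total first reaches 52 DD on day 7.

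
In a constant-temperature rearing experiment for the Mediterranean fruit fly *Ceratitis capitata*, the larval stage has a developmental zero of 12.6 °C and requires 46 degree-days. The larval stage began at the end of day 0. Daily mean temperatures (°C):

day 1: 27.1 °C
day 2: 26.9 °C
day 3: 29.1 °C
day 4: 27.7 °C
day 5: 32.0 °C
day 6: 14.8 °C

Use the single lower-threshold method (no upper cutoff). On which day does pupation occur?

Daily DD above 12.6 °C: 14.5, 14.3, 16.5, 15.1, 19.4, 2.2.
Cumulative: 14.5, 28.8, 45.3, 60.4, 79.8, 82.0.
The total first reaches 46 DD on day 4.

day 4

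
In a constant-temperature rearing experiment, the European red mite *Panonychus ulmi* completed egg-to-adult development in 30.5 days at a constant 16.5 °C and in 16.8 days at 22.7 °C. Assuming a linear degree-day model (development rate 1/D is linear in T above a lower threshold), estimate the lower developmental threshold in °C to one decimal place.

8.9 °C

Equal thermal constants: D₁(T₁ − T_b) = D₂(T₂ − T_b).
30.5·(16.5 − T_b) = 16.8·(22.7 − T_b)
T_b = (30.5·16.5 − 16.8·22.7) / (30.5 − 16.8) = 121.89 / 13.7 = 8.897 °C ≈ 8.9 °C.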